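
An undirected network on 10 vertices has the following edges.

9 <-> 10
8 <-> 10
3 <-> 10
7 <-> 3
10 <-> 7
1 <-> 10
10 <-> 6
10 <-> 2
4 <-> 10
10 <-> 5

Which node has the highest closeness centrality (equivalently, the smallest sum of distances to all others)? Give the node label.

10

Farness (sum of distances to all others) for each node — 1:17, 2:17, 3:16, 4:17, 5:17, 6:17, 7:16, 8:17, 9:17, 10:9.
The smallest farness is 9, for 10, so 10 has the highest closeness.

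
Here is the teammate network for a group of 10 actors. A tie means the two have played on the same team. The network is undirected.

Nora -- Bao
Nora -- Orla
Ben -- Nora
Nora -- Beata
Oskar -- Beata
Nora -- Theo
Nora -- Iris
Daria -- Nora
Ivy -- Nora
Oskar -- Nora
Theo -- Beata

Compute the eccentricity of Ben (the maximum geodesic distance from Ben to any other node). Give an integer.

Distances from Ben: Bao:2, Beata:2, Daria:2, Iris:2, Ivy:2, Nora:1, Orla:2, Oskar:2, Theo:2.
The largest is 2 (to Orla, Bao, Oskar, Beata, Daria, Ivy, Theo, and Iris), so the eccentricity of Ben is 2.

2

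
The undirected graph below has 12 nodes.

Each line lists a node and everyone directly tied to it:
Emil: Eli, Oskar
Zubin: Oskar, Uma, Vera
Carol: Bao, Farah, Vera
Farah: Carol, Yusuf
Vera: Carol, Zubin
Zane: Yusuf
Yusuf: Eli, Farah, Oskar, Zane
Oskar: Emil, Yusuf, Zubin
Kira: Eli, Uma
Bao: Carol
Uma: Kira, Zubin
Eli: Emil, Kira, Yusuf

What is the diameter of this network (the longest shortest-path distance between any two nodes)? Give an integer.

Eccentricity of each node (its greatest distance to any other): Bao:5, Carol:4, Eli:4, Emil:5, Farah:4, Kira:5, Oskar:4, Uma:4, Vera:4, Yusuf:3, Zane:4, Zubin:3.
The maximum eccentricity is 5, realized for instance by the pair Bao–Emil via Bao – Carol – Vera – Zubin – Oskar – Emil. So the diameter is 5.

5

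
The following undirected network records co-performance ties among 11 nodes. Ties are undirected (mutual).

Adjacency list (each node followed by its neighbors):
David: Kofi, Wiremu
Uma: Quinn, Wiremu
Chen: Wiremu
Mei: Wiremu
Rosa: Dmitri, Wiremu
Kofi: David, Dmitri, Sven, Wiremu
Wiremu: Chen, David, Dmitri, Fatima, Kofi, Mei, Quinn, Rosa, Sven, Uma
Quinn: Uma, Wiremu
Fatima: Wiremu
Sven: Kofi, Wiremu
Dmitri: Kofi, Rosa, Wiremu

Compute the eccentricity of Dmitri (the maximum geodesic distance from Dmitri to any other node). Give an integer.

Distances from Dmitri: Chen:2, David:2, Fatima:2, Kofi:1, Mei:2, Quinn:2, Rosa:1, Sven:2, Uma:2, Wiremu:1.
The largest is 2 (to Uma, Mei, Fatima, Chen, David, Sven, and Quinn), so the eccentricity of Dmitri is 2.

2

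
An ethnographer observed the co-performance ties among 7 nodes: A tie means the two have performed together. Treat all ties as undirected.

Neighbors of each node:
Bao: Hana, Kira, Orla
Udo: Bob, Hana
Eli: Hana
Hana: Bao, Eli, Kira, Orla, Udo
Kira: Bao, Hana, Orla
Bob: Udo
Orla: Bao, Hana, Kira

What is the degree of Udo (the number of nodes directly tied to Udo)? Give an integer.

2

Udo is directly tied to Bob and Hana. That is 2 neighbors, so the degree of Udo is 2.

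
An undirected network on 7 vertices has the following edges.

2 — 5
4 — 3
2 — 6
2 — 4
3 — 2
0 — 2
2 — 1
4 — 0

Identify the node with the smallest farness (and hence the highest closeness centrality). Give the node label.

2

Farness (sum of distances to all others) for each node — 0:10, 1:11, 2:6, 3:10, 4:9, 5:11, 6:11.
The smallest farness is 6, for 2, so 2 has the highest closeness.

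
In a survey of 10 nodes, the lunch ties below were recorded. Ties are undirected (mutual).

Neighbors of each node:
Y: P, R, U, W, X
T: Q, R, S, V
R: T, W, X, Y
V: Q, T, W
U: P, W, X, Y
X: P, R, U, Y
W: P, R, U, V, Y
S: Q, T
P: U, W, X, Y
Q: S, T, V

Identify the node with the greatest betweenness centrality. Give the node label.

R

Unnormalized betweenness of each node: P:9/20, Q:37/30, R:581/60, S:0, T:269/30, U:9/20, V:179/30, W:29/3, X:47/30, Y:121/60.
R has the largest value, 581/60, making it the main broker — the node through which the most shortest paths run.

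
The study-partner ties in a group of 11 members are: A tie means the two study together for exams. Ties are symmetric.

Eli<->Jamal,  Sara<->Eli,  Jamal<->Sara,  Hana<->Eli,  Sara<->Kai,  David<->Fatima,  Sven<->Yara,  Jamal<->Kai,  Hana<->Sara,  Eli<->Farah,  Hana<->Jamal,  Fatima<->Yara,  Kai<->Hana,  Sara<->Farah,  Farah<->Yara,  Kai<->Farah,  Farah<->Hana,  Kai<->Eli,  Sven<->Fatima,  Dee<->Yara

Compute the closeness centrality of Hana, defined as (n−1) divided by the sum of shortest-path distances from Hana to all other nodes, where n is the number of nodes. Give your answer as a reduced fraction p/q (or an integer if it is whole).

1/2

Distances from Hana: David:4, Dee:3, Eli:1, Farah:1, Fatima:3, Jamal:1, Kai:1, Sara:1, Sven:3, Yara:2. Sum = 20.
n = 11, so closeness = 10/20 = 1/2.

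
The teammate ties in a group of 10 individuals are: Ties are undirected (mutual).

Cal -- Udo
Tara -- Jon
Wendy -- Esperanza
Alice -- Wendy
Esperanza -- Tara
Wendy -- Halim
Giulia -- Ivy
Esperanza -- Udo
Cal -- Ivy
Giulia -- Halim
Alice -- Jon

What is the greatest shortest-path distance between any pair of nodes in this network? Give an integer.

5

Eccentricity of each node (its greatest distance to any other): Alice:4, Cal:4, Esperanza:3, Giulia:4, Halim:3, Ivy:5, Jon:5, Tara:4, Udo:3, Wendy:3.
The maximum eccentricity is 5, realized for instance by the pair Ivy–Jon via Ivy – Giulia – Halim – Wendy – Alice – Jon. So the diameter is 5.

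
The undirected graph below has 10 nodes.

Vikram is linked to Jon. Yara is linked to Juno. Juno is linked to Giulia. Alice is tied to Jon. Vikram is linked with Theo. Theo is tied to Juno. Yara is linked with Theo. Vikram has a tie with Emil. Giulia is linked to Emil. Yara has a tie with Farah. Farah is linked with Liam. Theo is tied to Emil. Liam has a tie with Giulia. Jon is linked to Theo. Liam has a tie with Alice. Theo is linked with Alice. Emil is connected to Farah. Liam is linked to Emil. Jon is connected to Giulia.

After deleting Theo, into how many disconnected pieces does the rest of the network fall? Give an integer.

1

Theo's neighbors (Alice, Emil, Jon, Juno, Vikram, and Yara) remain reachable from one another through other ties, so the rest of the network stays in one piece.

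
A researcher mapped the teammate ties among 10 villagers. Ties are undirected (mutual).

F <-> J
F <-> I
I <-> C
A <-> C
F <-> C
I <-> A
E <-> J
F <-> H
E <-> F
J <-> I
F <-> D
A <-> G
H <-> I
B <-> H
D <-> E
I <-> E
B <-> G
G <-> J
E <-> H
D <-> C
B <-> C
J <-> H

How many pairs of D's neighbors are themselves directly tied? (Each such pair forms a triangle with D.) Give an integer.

2

D's neighbors: C, E, and F.
Neighbor pairs that are themselves tied: D–C–F; D–E–F. Each forms one triangle with D, for 2 in total.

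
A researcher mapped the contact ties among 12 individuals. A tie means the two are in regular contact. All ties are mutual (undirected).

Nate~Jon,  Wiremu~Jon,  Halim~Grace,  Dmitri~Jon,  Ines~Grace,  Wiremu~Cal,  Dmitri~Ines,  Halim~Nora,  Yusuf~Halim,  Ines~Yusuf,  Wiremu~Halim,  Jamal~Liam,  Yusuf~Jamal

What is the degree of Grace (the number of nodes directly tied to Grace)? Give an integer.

Grace is directly tied to Halim and Ines. That is 2 neighbors, so the degree of Grace is 2.

2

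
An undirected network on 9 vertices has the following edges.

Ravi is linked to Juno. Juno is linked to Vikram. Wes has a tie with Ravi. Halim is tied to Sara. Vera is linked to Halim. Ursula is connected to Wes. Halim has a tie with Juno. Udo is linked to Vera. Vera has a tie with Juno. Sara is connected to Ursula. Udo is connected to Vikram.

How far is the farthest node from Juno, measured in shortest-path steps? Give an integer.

Distances from Juno: Halim:1, Ravi:1, Sara:2, Udo:2, Ursula:3, Vera:1, Vikram:1, Wes:2.
The largest is 3 (to Ursula), so the eccentricity of Juno is 3.

3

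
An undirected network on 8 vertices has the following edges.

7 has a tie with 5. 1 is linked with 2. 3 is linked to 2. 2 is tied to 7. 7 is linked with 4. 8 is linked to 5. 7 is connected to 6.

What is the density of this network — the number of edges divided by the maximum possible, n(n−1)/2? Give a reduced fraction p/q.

1/4

There are 7 edges and 8 nodes, so the maximum possible is C(8,2) = 28.
Density = 7/28 = 1/4.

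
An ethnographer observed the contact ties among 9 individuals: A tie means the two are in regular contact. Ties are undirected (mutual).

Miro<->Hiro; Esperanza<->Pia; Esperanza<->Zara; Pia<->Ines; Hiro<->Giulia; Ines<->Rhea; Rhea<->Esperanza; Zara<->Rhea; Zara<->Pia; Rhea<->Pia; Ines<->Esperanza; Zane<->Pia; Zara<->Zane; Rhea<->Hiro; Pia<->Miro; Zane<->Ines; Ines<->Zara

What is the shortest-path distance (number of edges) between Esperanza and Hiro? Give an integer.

2

One shortest route is Esperanza – Rhea – Hiro, which uses 2 edges, and Esperanza and Hiro are not directly tied, so nothing shorter exists. So d(Esperanza,Hiro) = 2.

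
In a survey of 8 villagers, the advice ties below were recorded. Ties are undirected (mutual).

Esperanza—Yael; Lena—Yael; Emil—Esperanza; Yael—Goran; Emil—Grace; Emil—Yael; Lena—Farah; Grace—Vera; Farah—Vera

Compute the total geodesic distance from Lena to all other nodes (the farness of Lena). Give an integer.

13

Distances from Lena: Emil:2, Esperanza:2, Farah:1, Goran:2, Grace:3, Vera:2, Yael:1.
Sum = 2 + 2 + 1 + 2 + 3 + 2 + 1 = 13.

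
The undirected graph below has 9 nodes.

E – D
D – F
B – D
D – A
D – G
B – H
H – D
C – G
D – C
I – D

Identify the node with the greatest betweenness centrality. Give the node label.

D

Unnormalized betweenness of each node: A:0, B:0, C:0, D:26, E:0, F:0, G:0, H:0, I:0.
D has the largest value, 26, making it the main broker — the node through which the most shortest paths run.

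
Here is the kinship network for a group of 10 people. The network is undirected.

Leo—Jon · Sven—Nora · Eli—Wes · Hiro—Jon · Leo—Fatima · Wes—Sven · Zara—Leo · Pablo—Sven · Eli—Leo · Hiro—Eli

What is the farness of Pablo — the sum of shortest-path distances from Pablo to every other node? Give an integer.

Distances from Pablo: Eli:3, Fatima:5, Hiro:4, Jon:5, Leo:4, Nora:2, Sven:1, Wes:2, Zara:5.
Sum = 3 + 5 + 4 + 5 + 4 + 2 + 1 + 2 + 5 = 31.

31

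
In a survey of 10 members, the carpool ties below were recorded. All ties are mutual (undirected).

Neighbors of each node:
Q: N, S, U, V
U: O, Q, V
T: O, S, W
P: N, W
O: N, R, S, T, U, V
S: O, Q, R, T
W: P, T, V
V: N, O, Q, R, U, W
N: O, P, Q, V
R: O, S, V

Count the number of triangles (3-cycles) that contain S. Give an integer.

S's neighbors: O, Q, R, and T.
Neighbor pairs that are themselves tied: S–O–R; S–O–T. Each forms one triangle with S, for 2 in total.

2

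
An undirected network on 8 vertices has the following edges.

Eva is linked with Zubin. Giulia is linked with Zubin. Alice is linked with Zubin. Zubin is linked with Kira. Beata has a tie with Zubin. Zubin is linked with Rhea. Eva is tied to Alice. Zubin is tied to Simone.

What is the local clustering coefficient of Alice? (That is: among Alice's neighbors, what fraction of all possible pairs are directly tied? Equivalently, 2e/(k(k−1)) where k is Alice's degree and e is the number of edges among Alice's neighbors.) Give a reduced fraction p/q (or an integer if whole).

Alice's neighbors: Eva and Zubin (k = 2).
Possible neighbor pairs: C(2,2) = 1. Edges among them: Eva–Zubin → e = 1.
Clustering(Alice) = 1/1.

1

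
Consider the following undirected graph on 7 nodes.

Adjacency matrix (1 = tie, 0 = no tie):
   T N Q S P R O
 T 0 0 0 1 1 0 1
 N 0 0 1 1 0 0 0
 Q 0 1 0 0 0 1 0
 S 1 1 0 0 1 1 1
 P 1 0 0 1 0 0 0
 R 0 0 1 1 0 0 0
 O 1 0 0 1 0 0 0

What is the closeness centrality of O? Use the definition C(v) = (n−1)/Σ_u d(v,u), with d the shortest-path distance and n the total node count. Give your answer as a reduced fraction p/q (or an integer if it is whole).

6/11

Distances from O: N:2, P:2, Q:3, R:2, S:1, T:1. Sum = 11.
n = 7, so closeness = 6/11.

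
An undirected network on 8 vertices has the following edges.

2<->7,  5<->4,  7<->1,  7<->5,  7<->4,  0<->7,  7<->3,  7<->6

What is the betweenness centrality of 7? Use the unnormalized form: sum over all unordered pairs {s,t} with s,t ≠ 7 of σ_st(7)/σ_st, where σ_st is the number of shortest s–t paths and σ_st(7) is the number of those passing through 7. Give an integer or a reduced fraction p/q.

Pairs whose geodesics pass through 7 — 3–6: 1; 3–4: 1; 3–0: 1; 3–1: 1; 3–2: 1; 3–5: 1; 6–4: 1; 6–0: 1; 6–1: 1; 6–2: 1; 6–5: 1; 4–0: 1; 4–1: 1; 4–2: 1 … (+6 more pairs).
All other pairs contribute 0.
Summing the contributions gives betweenness(7) = 20.

20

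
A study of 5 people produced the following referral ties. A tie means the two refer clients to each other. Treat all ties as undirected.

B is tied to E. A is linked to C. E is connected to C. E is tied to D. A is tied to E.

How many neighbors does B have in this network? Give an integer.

B is directly tied to E. That is 1 neighbor, so the degree of B is 1.

1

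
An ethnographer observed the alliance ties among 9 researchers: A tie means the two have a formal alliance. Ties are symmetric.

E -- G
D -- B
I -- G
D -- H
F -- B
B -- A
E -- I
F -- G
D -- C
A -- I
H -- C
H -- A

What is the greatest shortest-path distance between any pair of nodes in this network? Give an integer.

4

Eccentricity of each node (its greatest distance to any other): A:2, B:3, C:4, D:4, E:4, F:3, G:4, H:3, I:3.
The maximum eccentricity is 4, realized for instance by the pair G–C via G – I – A – H – C. So the diameter is 4.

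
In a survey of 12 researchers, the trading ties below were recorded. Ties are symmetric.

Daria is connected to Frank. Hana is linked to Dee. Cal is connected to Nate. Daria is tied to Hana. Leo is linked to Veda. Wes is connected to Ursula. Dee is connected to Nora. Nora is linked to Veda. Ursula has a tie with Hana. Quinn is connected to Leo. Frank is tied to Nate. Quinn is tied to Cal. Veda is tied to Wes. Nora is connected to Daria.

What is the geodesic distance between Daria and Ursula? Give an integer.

One shortest route is Daria – Hana – Ursula, which uses 2 edges, and Daria and Ursula are not directly tied, so nothing shorter exists. So d(Daria,Ursula) = 2.

2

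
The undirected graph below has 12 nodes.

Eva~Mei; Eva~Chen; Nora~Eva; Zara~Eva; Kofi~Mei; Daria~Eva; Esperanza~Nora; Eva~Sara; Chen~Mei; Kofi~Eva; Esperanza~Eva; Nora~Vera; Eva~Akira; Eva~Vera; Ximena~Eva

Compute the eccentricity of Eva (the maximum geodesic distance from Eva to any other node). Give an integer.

1

Distances from Eva: Akira:1, Chen:1, Daria:1, Esperanza:1, Kofi:1, Mei:1, Nora:1, Sara:1, Vera:1, Ximena:1, Zara:1.
The largest is 1 (to Daria, Chen, Ximena, Esperanza, Akira, Sara, Nora, Zara, Vera, Kofi, and Mei), so the eccentricity of Eva is 1.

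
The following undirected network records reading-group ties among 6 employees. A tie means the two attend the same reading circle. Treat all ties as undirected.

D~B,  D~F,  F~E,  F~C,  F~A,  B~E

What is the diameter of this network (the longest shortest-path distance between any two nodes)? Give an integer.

Eccentricity of each node (its greatest distance to any other): A:3, B:3, C:3, D:2, E:2, F:2.
The maximum eccentricity is 3, realized for instance by the pair A–B via A – F – E – B. So the diameter is 3.

3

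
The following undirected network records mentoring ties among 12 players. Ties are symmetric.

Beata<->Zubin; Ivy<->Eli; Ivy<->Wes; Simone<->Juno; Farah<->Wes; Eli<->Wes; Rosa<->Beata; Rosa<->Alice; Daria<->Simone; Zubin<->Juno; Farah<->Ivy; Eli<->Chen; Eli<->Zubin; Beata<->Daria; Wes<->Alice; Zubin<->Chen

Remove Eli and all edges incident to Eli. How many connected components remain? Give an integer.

Eli's neighbors (Chen, Ivy, Wes, and Zubin) remain reachable from one another through other ties, so the rest of the network stays in one piece.

1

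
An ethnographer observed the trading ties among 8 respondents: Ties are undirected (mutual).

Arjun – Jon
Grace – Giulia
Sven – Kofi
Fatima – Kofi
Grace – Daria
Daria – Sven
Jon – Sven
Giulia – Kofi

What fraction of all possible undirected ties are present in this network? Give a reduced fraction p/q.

2/7

There are 8 edges and 8 nodes, so the maximum possible is C(8,2) = 28.
Density = 8/28 = 2/7.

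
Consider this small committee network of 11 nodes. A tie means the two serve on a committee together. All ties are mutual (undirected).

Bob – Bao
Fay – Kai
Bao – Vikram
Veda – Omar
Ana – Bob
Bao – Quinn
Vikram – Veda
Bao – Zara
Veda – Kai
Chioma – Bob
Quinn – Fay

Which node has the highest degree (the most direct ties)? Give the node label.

Bao

Degrees — Ana:1, Bao:4, Bob:3, Chioma:1, Fay:2, Kai:2, Omar:1, Quinn:2, Veda:3, Vikram:2, Zara:1.
The maximum is 4, attained only by Bao.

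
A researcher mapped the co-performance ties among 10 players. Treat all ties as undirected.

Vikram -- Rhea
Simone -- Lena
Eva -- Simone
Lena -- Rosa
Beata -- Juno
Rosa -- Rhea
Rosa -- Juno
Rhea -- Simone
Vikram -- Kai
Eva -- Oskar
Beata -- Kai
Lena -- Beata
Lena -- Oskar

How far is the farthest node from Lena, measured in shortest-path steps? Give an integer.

3

Distances from Lena: Beata:1, Eva:2, Juno:2, Kai:2, Oskar:1, Rhea:2, Rosa:1, Simone:1, Vikram:3.
The largest is 3 (to Vikram), so the eccentricity of Lena is 3.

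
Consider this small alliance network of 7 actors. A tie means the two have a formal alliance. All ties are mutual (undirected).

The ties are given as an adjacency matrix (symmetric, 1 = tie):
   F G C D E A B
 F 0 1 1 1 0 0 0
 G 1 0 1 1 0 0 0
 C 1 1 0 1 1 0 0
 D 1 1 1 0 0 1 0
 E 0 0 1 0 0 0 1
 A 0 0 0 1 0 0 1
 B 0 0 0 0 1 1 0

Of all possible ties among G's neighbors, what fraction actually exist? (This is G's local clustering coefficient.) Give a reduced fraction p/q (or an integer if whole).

G's neighbors: C, D, and F (k = 3).
Possible neighbor pairs: C(3,2) = 3. Edges among them: C–D, C–F, D–F → e = 3.
Clustering(G) = 3/3 = 1.

1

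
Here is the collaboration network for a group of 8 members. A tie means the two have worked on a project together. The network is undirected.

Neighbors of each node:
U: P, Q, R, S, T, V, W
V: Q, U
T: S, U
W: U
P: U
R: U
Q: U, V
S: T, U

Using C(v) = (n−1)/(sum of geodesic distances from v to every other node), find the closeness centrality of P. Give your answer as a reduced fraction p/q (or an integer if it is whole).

Distances from P: Q:2, R:2, S:2, T:2, U:1, V:2, W:2. Sum = 13.
n = 8, so closeness = 7/13.

7/13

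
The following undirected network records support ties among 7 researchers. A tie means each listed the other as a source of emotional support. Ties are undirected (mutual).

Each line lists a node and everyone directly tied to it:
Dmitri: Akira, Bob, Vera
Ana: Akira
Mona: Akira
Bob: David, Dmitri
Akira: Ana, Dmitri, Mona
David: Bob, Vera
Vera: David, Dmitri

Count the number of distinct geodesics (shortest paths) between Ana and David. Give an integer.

2

The shortest distance is 4. The length-4 paths are: Ana–Akira–Dmitri–Vera–David; Ana–Akira–Dmitri–Bob–David.
That gives 2 distinct shortest paths.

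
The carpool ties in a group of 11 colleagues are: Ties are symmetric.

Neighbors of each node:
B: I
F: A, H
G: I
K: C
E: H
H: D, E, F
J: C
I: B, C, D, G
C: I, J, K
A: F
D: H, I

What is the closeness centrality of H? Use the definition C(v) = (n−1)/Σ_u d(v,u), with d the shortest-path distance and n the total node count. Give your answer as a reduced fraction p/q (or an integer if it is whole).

5/12

Distances from H: A:2, B:3, C:3, D:1, E:1, F:1, G:3, I:2, J:4, K:4. Sum = 24.
n = 11, so closeness = 10/24 = 5/12.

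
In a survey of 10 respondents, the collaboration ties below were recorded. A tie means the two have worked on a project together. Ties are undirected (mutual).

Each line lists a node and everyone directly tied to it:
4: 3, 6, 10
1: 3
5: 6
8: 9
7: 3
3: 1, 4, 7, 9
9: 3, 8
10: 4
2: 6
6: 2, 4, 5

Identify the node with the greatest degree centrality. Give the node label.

3

Degrees — 1:1, 2:1, 3:4, 4:3, 5:1, 6:3, 7:1, 8:1, 9:2, 10:1.
The maximum is 4, attained only by 3.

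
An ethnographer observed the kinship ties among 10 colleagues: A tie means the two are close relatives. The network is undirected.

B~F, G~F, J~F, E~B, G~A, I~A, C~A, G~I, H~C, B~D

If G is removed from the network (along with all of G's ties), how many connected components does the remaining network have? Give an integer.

Without G, the remaining ties split the others into: {B, D, E, F, J}; {A, C, H, I}.
That's 2 separate components.

2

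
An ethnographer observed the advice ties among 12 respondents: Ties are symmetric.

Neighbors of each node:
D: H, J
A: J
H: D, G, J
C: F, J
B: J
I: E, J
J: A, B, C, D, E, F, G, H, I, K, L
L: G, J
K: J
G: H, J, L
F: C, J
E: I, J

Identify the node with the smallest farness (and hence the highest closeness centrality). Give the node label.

Farness (sum of distances to all others) for each node — A:21, B:21, C:20, D:20, E:20, F:20, G:19, H:19, I:20, J:11, K:21, L:20.
The smallest farness is 11, for J, so J has the highest closeness.

J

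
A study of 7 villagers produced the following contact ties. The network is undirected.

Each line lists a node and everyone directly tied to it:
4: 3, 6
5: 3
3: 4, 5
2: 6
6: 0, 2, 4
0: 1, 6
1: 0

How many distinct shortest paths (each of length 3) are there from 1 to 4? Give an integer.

1

The shortest distance is 3, and the only length-3 path is 1–0–6–4. So there is exactly 1 shortest path.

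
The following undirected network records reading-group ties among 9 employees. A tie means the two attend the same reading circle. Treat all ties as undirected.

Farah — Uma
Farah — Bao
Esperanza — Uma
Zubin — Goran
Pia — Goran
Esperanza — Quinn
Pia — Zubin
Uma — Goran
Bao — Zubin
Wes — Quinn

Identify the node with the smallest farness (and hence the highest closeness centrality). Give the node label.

Farness (sum of distances to all others) for each node — Bao:20, Esperanza:17, Farah:18, Goran:16, Pia:21, Quinn:22, Uma:14, Wes:29, Zubin:19.
The smallest farness is 14, for Uma, so Uma has the highest closeness.

Uma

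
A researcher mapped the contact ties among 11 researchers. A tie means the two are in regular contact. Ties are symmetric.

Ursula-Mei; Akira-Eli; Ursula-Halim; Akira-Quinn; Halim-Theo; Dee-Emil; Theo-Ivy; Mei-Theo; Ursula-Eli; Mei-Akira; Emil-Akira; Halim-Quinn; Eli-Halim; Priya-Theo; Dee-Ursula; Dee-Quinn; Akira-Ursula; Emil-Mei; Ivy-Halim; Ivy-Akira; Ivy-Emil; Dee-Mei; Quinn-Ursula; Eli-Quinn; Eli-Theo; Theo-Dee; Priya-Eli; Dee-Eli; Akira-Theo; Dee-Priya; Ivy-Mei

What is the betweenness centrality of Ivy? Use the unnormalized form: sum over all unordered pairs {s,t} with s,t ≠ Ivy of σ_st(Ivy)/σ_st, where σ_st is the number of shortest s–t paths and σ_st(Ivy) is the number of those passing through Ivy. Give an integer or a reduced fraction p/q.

107/60

Pairs whose geodesics pass through Ivy — Emil–Theo: 1/4; Emil–Halim: 1; Mei–Halim: 1/3; Akira–Halim: 1/5.
All other pairs contribute 0.
Summing the contributions gives betweenness(Ivy) = 107/60.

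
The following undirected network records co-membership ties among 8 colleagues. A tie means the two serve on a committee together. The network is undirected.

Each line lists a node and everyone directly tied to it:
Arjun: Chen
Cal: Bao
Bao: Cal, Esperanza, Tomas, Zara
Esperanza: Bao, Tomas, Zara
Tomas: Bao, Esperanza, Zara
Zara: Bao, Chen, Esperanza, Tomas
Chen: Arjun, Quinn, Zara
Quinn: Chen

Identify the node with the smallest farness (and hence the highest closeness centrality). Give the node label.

Zara

Farness (sum of distances to all others) for each node — Arjun:18, Bao:12, Cal:18, Chen:12, Esperanza:13, Quinn:18, Tomas:13, Zara:10.
The smallest farness is 10, for Zara, so Zara has the highest closeness.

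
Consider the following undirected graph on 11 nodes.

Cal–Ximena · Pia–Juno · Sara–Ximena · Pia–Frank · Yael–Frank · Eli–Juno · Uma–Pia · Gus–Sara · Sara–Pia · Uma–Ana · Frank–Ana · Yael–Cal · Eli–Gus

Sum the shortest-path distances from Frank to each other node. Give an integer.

20

Distances from Frank: Ana:1, Cal:2, Eli:3, Gus:3, Juno:2, Pia:1, Sara:2, Uma:2, Ximena:3, Yael:1.
Sum = 1 + 2 + 3 + 3 + 2 + 1 + 2 + 2 + 3 + 1 = 20.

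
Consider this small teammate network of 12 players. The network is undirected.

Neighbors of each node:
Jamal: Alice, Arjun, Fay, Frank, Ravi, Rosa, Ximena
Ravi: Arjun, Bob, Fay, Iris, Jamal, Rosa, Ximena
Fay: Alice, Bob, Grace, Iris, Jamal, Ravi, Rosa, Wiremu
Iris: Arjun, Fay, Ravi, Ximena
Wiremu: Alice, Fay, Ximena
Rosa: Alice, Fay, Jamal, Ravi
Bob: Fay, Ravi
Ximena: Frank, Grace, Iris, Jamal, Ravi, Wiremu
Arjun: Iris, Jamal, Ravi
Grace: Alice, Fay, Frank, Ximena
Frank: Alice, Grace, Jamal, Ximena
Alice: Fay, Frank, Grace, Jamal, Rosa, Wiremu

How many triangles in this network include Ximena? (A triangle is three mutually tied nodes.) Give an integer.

4

Ximena's neighbors: Frank, Grace, Iris, Jamal, Ravi, and Wiremu.
Neighbor pairs that are themselves tied: Ximena–Frank–Grace; Ximena–Frank–Jamal; Ximena–Iris–Ravi; Ximena–Jamal–Ravi. Each forms one triangle with Ximena, for 4 in total.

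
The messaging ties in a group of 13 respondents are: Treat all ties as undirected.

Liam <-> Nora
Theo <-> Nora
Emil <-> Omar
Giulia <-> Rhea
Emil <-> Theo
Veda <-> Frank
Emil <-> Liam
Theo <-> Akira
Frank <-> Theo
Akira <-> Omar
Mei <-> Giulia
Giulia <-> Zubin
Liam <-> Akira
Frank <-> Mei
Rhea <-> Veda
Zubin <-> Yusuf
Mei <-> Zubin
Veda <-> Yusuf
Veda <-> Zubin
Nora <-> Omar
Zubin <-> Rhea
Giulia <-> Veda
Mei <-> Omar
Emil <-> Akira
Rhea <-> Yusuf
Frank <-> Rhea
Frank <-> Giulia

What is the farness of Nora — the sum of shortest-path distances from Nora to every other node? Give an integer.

27

Distances from Nora: Akira:2, Emil:2, Frank:2, Giulia:3, Liam:1, Mei:2, Omar:1, Rhea:3, Theo:1, Veda:3, Yusuf:4, Zubin:3.
Sum = 2 + 2 + 2 + 3 + 1 + 2 + 1 + 3 + 1 + 3 + 4 + 3 = 27.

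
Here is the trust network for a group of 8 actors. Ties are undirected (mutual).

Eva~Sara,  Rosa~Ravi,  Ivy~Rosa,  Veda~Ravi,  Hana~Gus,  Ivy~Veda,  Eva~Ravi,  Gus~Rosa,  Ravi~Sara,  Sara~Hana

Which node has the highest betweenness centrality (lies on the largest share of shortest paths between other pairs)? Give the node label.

Ravi

Unnormalized betweenness of each node: Eva:0, Gus:2, Hana:3/2, Ivy:1, Ravi:17/2, Rosa:6, Sara:7/2, Veda:3/2.
Ravi has the largest value, 17/2, making it the main broker — the node through which the most shortest paths run.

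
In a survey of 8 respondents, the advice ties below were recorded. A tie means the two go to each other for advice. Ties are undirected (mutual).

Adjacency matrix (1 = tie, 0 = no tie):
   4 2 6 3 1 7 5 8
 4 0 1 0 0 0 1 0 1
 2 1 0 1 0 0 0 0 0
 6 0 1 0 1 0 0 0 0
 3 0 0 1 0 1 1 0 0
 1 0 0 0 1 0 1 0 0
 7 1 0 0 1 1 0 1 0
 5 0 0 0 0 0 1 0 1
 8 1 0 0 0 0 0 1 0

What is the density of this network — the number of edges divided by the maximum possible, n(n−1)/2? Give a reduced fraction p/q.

5/14

There are 10 edges and 8 nodes, so the maximum possible is C(8,2) = 28.
Density = 10/28 = 5/14.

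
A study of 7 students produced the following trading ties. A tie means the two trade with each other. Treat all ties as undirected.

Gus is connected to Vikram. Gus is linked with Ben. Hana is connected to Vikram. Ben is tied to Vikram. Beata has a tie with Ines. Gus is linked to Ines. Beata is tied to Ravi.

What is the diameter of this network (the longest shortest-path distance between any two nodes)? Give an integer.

Eccentricity of each node (its greatest distance to any other): Beata:4, Ben:4, Gus:3, Hana:5, Ines:3, Ravi:5, Vikram:4.
The maximum eccentricity is 5, realized for instance by the pair Hana–Ravi via Hana – Vikram – Gus – Ines – Beata – Ravi. So the diameter is 5.

5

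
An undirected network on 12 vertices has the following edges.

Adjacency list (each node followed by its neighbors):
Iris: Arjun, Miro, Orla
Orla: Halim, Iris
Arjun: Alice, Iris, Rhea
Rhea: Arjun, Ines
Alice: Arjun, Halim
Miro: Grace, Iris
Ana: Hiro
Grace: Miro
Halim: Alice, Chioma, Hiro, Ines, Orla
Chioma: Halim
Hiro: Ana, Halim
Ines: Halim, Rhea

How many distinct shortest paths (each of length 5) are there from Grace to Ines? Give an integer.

The shortest distance is 5. The length-5 paths are: Grace–Miro–Iris–Orla–Halim–Ines; Grace–Miro–Iris–Arjun–Rhea–Ines.
That gives 2 distinct shortest paths.

2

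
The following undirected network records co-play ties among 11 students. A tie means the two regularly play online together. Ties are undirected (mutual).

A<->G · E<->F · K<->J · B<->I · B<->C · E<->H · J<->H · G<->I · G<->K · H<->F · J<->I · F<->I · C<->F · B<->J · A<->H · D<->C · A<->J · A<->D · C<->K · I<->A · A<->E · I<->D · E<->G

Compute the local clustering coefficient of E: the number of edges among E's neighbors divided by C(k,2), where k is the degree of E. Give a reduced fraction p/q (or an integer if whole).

1/2

E's neighbors: A, F, G, and H (k = 4).
Possible neighbor pairs: C(4,2) = 6. Edges among them: A–G, A–H, F–H → e = 3.
Clustering(E) = 3/6 = 1/2.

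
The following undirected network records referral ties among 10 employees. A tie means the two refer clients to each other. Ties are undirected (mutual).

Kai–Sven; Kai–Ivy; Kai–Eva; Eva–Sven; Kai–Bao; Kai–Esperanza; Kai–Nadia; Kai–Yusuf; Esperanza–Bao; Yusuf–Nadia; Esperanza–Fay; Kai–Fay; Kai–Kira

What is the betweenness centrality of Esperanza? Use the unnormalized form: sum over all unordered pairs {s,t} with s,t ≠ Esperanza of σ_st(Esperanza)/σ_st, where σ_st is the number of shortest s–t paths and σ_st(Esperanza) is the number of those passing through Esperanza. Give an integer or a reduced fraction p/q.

Pairs whose geodesics pass through Esperanza — Bao–Fay: 1/2.
All other pairs contribute 0.
Summing the contributions gives betweenness(Esperanza) = 1/2.

1/2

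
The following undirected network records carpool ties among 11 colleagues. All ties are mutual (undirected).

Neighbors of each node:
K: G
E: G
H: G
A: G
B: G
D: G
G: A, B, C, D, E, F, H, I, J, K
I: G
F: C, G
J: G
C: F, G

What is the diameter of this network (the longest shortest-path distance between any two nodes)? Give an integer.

2

Eccentricity of each node (its greatest distance to any other): A:2, B:2, C:2, D:2, E:2, F:2, G:1, H:2, I:2, J:2, K:2.
The maximum eccentricity is 2, realized for instance by the pair A–H via A – G – H. So the diameter is 2.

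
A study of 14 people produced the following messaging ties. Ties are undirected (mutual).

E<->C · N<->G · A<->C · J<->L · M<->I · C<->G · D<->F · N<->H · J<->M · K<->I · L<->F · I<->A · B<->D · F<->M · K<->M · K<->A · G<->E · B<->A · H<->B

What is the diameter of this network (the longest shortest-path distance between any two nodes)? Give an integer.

Eccentricity of each node (its greatest distance to any other): A:4, B:4, C:5, D:4, E:6, F:5, G:6, H:5, I:4, J:6, K:4, L:6, M:5, N:6.
The maximum eccentricity is 6, realized for instance by the pair N–J via N – H – B – D – F – L – J. So the diameter is 6.

6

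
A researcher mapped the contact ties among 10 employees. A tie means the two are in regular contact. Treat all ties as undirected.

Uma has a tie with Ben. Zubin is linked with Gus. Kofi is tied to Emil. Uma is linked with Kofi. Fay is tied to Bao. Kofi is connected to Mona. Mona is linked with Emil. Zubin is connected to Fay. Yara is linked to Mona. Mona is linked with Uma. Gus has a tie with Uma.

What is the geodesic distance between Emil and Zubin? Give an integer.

One shortest route is Emil – Kofi – Uma – Gus – Zubin, which uses 4 edges, and at distance 3 from Emil we only reach {Ben, Gus}, which does not include Zubin. So d(Emil,Zubin) = 4.

4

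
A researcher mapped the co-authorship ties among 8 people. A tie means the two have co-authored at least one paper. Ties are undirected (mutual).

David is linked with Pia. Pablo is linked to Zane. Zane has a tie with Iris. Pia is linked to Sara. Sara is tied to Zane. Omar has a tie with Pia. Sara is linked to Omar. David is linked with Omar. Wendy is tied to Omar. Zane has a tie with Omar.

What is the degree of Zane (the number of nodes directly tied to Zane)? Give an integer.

4

Zane is directly tied to Iris, Omar, Pablo, and Sara. That is 4 neighbors, so the degree of Zane is 4.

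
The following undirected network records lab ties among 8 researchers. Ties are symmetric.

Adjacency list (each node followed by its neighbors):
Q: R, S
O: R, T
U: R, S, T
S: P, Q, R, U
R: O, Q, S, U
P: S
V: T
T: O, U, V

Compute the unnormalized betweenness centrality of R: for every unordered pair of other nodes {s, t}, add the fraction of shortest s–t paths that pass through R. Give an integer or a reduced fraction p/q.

16/3

Pairs whose geodesics pass through R — S–O: 1; P–O: 1; V–Q: 2/3; Q–O: 1; Q–T: 2/3; Q–U: 1/2; O–U: 1/2.
All other pairs contribute 0.
Summing the contributions gives betweenness(R) = 16/3.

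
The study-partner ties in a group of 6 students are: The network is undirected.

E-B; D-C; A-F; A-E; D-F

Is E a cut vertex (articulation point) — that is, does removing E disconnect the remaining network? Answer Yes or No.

Removing E leaves {A, C, D, and F} with no path to {B}, so the network splits into 2 components. E is a cut vertex.

Yes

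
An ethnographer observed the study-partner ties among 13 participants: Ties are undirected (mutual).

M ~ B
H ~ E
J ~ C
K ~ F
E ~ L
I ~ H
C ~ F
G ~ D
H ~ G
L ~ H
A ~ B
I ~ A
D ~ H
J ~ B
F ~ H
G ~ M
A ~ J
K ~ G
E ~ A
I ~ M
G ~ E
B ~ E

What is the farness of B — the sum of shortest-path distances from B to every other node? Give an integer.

Distances from B: A:1, C:2, D:3, E:1, F:3, G:2, H:2, I:2, J:1, K:3, L:2, M:1.
Sum = 1 + 2 + 3 + 1 + 3 + 2 + 2 + 2 + 1 + 3 + 2 + 1 = 23.

23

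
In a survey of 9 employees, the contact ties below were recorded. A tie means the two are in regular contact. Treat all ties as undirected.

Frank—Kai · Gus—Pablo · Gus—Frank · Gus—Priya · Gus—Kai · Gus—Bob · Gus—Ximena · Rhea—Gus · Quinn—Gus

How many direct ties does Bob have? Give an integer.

1

Bob is directly tied to Gus. That is 1 neighbor, so the degree of Bob is 1.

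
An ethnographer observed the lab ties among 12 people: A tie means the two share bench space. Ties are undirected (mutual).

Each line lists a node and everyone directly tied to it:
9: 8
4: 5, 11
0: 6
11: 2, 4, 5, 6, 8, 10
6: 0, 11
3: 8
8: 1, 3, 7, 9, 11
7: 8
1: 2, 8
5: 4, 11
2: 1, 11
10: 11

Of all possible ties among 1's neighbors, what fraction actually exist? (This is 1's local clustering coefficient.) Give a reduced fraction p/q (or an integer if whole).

0

1's neighbors: 2 and 8 (k = 2).
Possible neighbor pairs: C(2,2) = 1. Edges among them: none → e = 0.
Clustering(1) = 0/1.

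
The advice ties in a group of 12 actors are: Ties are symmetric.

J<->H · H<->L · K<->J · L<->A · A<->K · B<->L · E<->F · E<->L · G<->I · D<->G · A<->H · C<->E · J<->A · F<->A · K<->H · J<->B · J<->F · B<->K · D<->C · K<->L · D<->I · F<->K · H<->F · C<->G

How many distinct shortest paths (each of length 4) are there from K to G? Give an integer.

The shortest distance is 4. The length-4 paths are: K–L–E–C–G; K–F–E–C–G.
That gives 2 distinct shortest paths.

2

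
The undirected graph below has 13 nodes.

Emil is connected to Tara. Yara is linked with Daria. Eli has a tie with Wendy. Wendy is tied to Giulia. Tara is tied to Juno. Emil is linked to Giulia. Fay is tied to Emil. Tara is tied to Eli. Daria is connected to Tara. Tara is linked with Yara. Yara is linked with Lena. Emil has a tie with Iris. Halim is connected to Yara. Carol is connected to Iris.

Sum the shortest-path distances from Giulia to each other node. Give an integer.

Distances from Giulia: Carol:3, Daria:3, Eli:2, Emil:1, Fay:2, Halim:4, Iris:2, Juno:3, Lena:4, Tara:2, Wendy:1, Yara:3.
Sum = 3 + 3 + 2 + 1 + 2 + 4 + 2 + 3 + 4 + 2 + 1 + 3 = 30.

30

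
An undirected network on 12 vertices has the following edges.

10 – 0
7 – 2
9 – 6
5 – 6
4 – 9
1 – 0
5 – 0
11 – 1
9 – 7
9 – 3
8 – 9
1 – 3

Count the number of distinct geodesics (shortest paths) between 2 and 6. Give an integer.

The shortest distance is 3, and the only length-3 path is 2–7–9–6. So there is exactly 1 shortest path.

1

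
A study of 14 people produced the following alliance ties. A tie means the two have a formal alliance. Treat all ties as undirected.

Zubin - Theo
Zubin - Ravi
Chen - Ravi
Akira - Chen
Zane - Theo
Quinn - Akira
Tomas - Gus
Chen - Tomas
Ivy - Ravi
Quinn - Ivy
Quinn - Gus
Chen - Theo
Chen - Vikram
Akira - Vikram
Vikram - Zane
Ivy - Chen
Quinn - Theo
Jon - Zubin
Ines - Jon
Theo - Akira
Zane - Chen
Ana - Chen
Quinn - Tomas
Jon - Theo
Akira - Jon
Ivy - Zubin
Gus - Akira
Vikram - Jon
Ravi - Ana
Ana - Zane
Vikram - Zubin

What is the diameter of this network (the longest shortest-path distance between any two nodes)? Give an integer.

Eccentricity of each node (its greatest distance to any other): Akira:2, Ana:4, Chen:3, Gus:3, Ines:4, Ivy:3, Jon:3, Quinn:3, Ravi:3, Theo:2, Tomas:4, Vikram:2, Zane:3, Zubin:3.
The maximum eccentricity is 4, realized for instance by the pair Ana–Ines via Ana – Chen – Akira – Jon – Ines. So the diameter is 4.

4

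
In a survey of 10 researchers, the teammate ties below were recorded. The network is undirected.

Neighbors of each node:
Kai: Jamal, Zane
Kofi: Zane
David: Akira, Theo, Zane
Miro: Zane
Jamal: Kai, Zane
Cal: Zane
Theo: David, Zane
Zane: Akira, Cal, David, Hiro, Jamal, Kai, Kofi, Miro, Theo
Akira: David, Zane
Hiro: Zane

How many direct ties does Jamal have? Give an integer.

Jamal is directly tied to Kai and Zane. That is 2 neighbors, so the degree of Jamal is 2.

2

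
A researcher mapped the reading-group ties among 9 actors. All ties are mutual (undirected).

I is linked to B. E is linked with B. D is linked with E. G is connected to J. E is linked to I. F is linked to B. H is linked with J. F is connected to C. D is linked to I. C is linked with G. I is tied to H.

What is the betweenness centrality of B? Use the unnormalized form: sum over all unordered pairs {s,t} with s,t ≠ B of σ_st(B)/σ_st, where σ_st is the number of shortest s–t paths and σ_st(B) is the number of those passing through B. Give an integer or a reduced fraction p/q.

15/2

Pairs whose geodesics pass through B — I–F: 1; I–C: 1; D–F: 2/2; D–C: 2/2; E–F: 1; E–C: 1; E–G: 1/2; F–H: 1.
All other pairs contribute 0.
Summing the contributions gives betweenness(B) = 15/2.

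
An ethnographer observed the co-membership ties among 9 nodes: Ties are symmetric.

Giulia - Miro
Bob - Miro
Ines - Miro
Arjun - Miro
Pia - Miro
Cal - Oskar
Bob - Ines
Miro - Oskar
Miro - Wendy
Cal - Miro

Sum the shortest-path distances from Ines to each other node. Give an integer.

14

Distances from Ines: Arjun:2, Bob:1, Cal:2, Giulia:2, Miro:1, Oskar:2, Pia:2, Wendy:2.
Sum = 2 + 1 + 2 + 2 + 1 + 2 + 2 + 2 = 14.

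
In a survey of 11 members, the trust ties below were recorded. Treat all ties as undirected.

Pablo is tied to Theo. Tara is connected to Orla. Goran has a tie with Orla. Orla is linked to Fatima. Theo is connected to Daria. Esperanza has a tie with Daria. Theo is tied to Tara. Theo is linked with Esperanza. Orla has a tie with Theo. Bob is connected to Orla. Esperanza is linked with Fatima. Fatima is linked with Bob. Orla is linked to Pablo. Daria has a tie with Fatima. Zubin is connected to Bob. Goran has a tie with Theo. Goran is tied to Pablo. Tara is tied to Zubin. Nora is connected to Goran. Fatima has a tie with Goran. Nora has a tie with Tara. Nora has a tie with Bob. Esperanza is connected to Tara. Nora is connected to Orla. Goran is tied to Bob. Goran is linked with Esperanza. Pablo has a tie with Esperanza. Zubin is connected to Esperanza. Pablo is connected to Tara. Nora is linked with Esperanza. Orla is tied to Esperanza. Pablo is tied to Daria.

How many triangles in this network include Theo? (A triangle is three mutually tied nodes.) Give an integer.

Theo's neighbors: Daria, Esperanza, Goran, Orla, Pablo, and Tara.
Neighbor pairs that are themselves tied: Theo–Daria–Esperanza; Theo–Daria–Pablo; Theo–Esperanza–Goran; Theo–Esperanza–Orla; Theo–Esperanza–Pablo; Theo–Esperanza–Tara; Theo–Goran–Orla; Theo–Goran–Pablo; Theo–Orla–Pablo; Theo–Orla–Tara; Theo–Pablo–Tara. Each forms one triangle with Theo, for 11 in total.

11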